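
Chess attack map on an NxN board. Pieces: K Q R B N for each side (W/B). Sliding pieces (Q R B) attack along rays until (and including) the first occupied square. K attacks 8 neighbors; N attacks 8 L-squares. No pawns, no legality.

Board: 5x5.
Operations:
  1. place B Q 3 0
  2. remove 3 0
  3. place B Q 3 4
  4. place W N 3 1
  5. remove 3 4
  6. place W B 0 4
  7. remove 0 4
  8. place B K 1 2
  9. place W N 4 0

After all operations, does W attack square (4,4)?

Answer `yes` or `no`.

Answer: no

Derivation:
Op 1: place BQ@(3,0)
Op 2: remove (3,0)
Op 3: place BQ@(3,4)
Op 4: place WN@(3,1)
Op 5: remove (3,4)
Op 6: place WB@(0,4)
Op 7: remove (0,4)
Op 8: place BK@(1,2)
Op 9: place WN@(4,0)
Per-piece attacks for W:
  WN@(3,1): attacks (4,3) (2,3) (1,2) (1,0)
  WN@(4,0): attacks (3,2) (2,1)
W attacks (4,4): no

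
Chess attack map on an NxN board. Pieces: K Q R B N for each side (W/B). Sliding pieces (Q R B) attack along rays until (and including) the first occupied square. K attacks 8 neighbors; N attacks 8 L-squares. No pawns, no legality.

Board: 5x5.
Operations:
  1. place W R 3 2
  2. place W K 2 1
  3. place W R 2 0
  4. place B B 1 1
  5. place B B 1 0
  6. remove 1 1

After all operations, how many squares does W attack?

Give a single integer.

Op 1: place WR@(3,2)
Op 2: place WK@(2,1)
Op 3: place WR@(2,0)
Op 4: place BB@(1,1)
Op 5: place BB@(1,0)
Op 6: remove (1,1)
Per-piece attacks for W:
  WR@(2,0): attacks (2,1) (3,0) (4,0) (1,0) [ray(0,1) blocked at (2,1); ray(-1,0) blocked at (1,0)]
  WK@(2,1): attacks (2,2) (2,0) (3,1) (1,1) (3,2) (3,0) (1,2) (1,0)
  WR@(3,2): attacks (3,3) (3,4) (3,1) (3,0) (4,2) (2,2) (1,2) (0,2)
Union (14 distinct): (0,2) (1,0) (1,1) (1,2) (2,0) (2,1) (2,2) (3,0) (3,1) (3,2) (3,3) (3,4) (4,0) (4,2)

Answer: 14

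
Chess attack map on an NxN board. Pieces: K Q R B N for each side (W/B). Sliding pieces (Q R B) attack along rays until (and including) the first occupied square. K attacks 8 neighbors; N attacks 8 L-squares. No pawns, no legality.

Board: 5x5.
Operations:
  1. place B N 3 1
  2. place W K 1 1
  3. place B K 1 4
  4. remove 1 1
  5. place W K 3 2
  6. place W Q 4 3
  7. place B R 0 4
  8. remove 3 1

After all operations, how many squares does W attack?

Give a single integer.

Answer: 14

Derivation:
Op 1: place BN@(3,1)
Op 2: place WK@(1,1)
Op 3: place BK@(1,4)
Op 4: remove (1,1)
Op 5: place WK@(3,2)
Op 6: place WQ@(4,3)
Op 7: place BR@(0,4)
Op 8: remove (3,1)
Per-piece attacks for W:
  WK@(3,2): attacks (3,3) (3,1) (4,2) (2,2) (4,3) (4,1) (2,3) (2,1)
  WQ@(4,3): attacks (4,4) (4,2) (4,1) (4,0) (3,3) (2,3) (1,3) (0,3) (3,4) (3,2) [ray(-1,-1) blocked at (3,2)]
Union (14 distinct): (0,3) (1,3) (2,1) (2,2) (2,3) (3,1) (3,2) (3,3) (3,4) (4,0) (4,1) (4,2) (4,3) (4,4)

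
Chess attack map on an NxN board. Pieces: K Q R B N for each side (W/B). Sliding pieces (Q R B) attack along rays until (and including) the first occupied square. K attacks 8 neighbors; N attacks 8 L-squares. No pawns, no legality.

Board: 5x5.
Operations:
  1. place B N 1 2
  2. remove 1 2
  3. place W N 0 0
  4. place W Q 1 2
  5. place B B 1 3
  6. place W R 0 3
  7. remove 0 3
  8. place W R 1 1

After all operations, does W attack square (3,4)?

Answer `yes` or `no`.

Op 1: place BN@(1,2)
Op 2: remove (1,2)
Op 3: place WN@(0,0)
Op 4: place WQ@(1,2)
Op 5: place BB@(1,3)
Op 6: place WR@(0,3)
Op 7: remove (0,3)
Op 8: place WR@(1,1)
Per-piece attacks for W:
  WN@(0,0): attacks (1,2) (2,1)
  WR@(1,1): attacks (1,2) (1,0) (2,1) (3,1) (4,1) (0,1) [ray(0,1) blocked at (1,2)]
  WQ@(1,2): attacks (1,3) (1,1) (2,2) (3,2) (4,2) (0,2) (2,3) (3,4) (2,1) (3,0) (0,3) (0,1) [ray(0,1) blocked at (1,3); ray(0,-1) blocked at (1,1)]
W attacks (3,4): yes

Answer: yes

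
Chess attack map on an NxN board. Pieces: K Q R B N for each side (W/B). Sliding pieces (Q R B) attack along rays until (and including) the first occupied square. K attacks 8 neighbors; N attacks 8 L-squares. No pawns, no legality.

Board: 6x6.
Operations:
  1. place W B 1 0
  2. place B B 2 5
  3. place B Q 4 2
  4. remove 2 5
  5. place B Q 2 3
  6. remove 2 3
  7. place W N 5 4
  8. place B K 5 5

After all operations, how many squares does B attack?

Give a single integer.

Answer: 18

Derivation:
Op 1: place WB@(1,0)
Op 2: place BB@(2,5)
Op 3: place BQ@(4,2)
Op 4: remove (2,5)
Op 5: place BQ@(2,3)
Op 6: remove (2,3)
Op 7: place WN@(5,4)
Op 8: place BK@(5,5)
Per-piece attacks for B:
  BQ@(4,2): attacks (4,3) (4,4) (4,5) (4,1) (4,0) (5,2) (3,2) (2,2) (1,2) (0,2) (5,3) (5,1) (3,3) (2,4) (1,5) (3,1) (2,0)
  BK@(5,5): attacks (5,4) (4,5) (4,4)
Union (18 distinct): (0,2) (1,2) (1,5) (2,0) (2,2) (2,4) (3,1) (3,2) (3,3) (4,0) (4,1) (4,3) (4,4) (4,5) (5,1) (5,2) (5,3) (5,4)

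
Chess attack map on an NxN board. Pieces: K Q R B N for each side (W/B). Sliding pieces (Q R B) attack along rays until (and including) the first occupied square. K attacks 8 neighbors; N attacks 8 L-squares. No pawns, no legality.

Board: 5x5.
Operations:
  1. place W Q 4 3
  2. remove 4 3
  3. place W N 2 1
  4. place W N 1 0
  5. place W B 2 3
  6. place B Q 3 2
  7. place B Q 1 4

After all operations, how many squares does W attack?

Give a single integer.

Op 1: place WQ@(4,3)
Op 2: remove (4,3)
Op 3: place WN@(2,1)
Op 4: place WN@(1,0)
Op 5: place WB@(2,3)
Op 6: place BQ@(3,2)
Op 7: place BQ@(1,4)
Per-piece attacks for W:
  WN@(1,0): attacks (2,2) (3,1) (0,2)
  WN@(2,1): attacks (3,3) (4,2) (1,3) (0,2) (4,0) (0,0)
  WB@(2,3): attacks (3,4) (3,2) (1,4) (1,2) (0,1) [ray(1,-1) blocked at (3,2); ray(-1,1) blocked at (1,4)]
Union (13 distinct): (0,0) (0,1) (0,2) (1,2) (1,3) (1,4) (2,2) (3,1) (3,2) (3,3) (3,4) (4,0) (4,2)

Answer: 13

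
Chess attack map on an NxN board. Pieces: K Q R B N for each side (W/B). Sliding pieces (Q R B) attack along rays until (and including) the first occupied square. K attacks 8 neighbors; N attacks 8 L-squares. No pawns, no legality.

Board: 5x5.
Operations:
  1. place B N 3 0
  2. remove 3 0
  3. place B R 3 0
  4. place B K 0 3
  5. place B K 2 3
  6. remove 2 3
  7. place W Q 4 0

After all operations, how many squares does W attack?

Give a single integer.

Answer: 9

Derivation:
Op 1: place BN@(3,0)
Op 2: remove (3,0)
Op 3: place BR@(3,0)
Op 4: place BK@(0,3)
Op 5: place BK@(2,3)
Op 6: remove (2,3)
Op 7: place WQ@(4,0)
Per-piece attacks for W:
  WQ@(4,0): attacks (4,1) (4,2) (4,3) (4,4) (3,0) (3,1) (2,2) (1,3) (0,4) [ray(-1,0) blocked at (3,0)]
Union (9 distinct): (0,4) (1,3) (2,2) (3,0) (3,1) (4,1) (4,2) (4,3) (4,4)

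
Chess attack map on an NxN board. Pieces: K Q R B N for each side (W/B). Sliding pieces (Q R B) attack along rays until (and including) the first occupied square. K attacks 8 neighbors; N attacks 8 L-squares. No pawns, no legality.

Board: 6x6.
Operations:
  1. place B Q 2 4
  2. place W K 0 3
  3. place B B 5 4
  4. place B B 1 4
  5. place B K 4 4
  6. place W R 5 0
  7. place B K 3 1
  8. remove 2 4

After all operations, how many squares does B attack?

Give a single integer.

Op 1: place BQ@(2,4)
Op 2: place WK@(0,3)
Op 3: place BB@(5,4)
Op 4: place BB@(1,4)
Op 5: place BK@(4,4)
Op 6: place WR@(5,0)
Op 7: place BK@(3,1)
Op 8: remove (2,4)
Per-piece attacks for B:
  BB@(1,4): attacks (2,5) (2,3) (3,2) (4,1) (5,0) (0,5) (0,3) [ray(1,-1) blocked at (5,0); ray(-1,-1) blocked at (0,3)]
  BK@(3,1): attacks (3,2) (3,0) (4,1) (2,1) (4,2) (4,0) (2,2) (2,0)
  BK@(4,4): attacks (4,5) (4,3) (5,4) (3,4) (5,5) (5,3) (3,5) (3,3)
  BB@(5,4): attacks (4,5) (4,3) (3,2) (2,1) (1,0)
Union (22 distinct): (0,3) (0,5) (1,0) (2,0) (2,1) (2,2) (2,3) (2,5) (3,0) (3,2) (3,3) (3,4) (3,5) (4,0) (4,1) (4,2) (4,3) (4,5) (5,0) (5,3) (5,4) (5,5)

Answer: 22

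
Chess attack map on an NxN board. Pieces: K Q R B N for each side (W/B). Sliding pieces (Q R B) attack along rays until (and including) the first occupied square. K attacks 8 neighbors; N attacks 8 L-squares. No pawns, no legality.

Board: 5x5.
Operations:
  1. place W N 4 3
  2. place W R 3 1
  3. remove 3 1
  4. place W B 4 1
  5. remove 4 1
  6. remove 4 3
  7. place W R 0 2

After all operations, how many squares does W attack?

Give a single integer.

Op 1: place WN@(4,3)
Op 2: place WR@(3,1)
Op 3: remove (3,1)
Op 4: place WB@(4,1)
Op 5: remove (4,1)
Op 6: remove (4,3)
Op 7: place WR@(0,2)
Per-piece attacks for W:
  WR@(0,2): attacks (0,3) (0,4) (0,1) (0,0) (1,2) (2,2) (3,2) (4,2)
Union (8 distinct): (0,0) (0,1) (0,3) (0,4) (1,2) (2,2) (3,2) (4,2)

Answer: 8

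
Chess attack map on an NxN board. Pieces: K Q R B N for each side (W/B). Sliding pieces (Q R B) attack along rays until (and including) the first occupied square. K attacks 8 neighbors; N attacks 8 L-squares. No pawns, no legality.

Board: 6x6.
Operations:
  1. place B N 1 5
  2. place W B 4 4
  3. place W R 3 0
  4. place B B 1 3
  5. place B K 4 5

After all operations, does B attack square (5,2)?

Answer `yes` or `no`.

Answer: no

Derivation:
Op 1: place BN@(1,5)
Op 2: place WB@(4,4)
Op 3: place WR@(3,0)
Op 4: place BB@(1,3)
Op 5: place BK@(4,5)
Per-piece attacks for B:
  BB@(1,3): attacks (2,4) (3,5) (2,2) (3,1) (4,0) (0,4) (0,2)
  BN@(1,5): attacks (2,3) (3,4) (0,3)
  BK@(4,5): attacks (4,4) (5,5) (3,5) (5,4) (3,4)
B attacks (5,2): no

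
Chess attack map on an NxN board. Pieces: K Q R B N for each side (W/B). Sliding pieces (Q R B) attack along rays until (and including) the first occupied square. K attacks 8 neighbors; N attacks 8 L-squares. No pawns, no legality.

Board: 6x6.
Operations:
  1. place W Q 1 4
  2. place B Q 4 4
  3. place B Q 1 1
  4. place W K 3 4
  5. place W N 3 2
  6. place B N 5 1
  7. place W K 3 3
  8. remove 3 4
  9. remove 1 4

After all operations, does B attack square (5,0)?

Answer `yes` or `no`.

Op 1: place WQ@(1,4)
Op 2: place BQ@(4,4)
Op 3: place BQ@(1,1)
Op 4: place WK@(3,4)
Op 5: place WN@(3,2)
Op 6: place BN@(5,1)
Op 7: place WK@(3,3)
Op 8: remove (3,4)
Op 9: remove (1,4)
Per-piece attacks for B:
  BQ@(1,1): attacks (1,2) (1,3) (1,4) (1,5) (1,0) (2,1) (3,1) (4,1) (5,1) (0,1) (2,2) (3,3) (2,0) (0,2) (0,0) [ray(1,0) blocked at (5,1); ray(1,1) blocked at (3,3)]
  BQ@(4,4): attacks (4,5) (4,3) (4,2) (4,1) (4,0) (5,4) (3,4) (2,4) (1,4) (0,4) (5,5) (5,3) (3,5) (3,3) [ray(-1,-1) blocked at (3,3)]
  BN@(5,1): attacks (4,3) (3,2) (3,0)
B attacks (5,0): no

Answer: no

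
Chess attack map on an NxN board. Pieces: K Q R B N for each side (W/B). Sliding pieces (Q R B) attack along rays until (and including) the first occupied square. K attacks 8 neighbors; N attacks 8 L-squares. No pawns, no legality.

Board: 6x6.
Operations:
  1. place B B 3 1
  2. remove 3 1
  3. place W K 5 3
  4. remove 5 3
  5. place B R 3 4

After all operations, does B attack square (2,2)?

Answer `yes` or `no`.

Answer: no

Derivation:
Op 1: place BB@(3,1)
Op 2: remove (3,1)
Op 3: place WK@(5,3)
Op 4: remove (5,3)
Op 5: place BR@(3,4)
Per-piece attacks for B:
  BR@(3,4): attacks (3,5) (3,3) (3,2) (3,1) (3,0) (4,4) (5,4) (2,4) (1,4) (0,4)
B attacks (2,2): no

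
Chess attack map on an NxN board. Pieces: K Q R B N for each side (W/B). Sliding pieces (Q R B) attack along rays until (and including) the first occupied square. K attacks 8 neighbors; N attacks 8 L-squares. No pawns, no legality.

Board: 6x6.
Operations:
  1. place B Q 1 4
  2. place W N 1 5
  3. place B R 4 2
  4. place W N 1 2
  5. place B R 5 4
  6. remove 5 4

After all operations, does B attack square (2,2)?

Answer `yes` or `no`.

Answer: yes

Derivation:
Op 1: place BQ@(1,4)
Op 2: place WN@(1,5)
Op 3: place BR@(4,2)
Op 4: place WN@(1,2)
Op 5: place BR@(5,4)
Op 6: remove (5,4)
Per-piece attacks for B:
  BQ@(1,4): attacks (1,5) (1,3) (1,2) (2,4) (3,4) (4,4) (5,4) (0,4) (2,5) (2,3) (3,2) (4,1) (5,0) (0,5) (0,3) [ray(0,1) blocked at (1,5); ray(0,-1) blocked at (1,2)]
  BR@(4,2): attacks (4,3) (4,4) (4,5) (4,1) (4,0) (5,2) (3,2) (2,2) (1,2) [ray(-1,0) blocked at (1,2)]
B attacks (2,2): yes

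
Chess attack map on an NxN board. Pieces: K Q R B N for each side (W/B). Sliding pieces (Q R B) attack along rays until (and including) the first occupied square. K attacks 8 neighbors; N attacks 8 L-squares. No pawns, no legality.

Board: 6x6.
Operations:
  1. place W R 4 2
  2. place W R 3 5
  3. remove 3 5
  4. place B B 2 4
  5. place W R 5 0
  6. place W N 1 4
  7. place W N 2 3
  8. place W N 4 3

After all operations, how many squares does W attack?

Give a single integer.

Op 1: place WR@(4,2)
Op 2: place WR@(3,5)
Op 3: remove (3,5)
Op 4: place BB@(2,4)
Op 5: place WR@(5,0)
Op 6: place WN@(1,4)
Op 7: place WN@(2,3)
Op 8: place WN@(4,3)
Per-piece attacks for W:
  WN@(1,4): attacks (3,5) (2,2) (3,3) (0,2)
  WN@(2,3): attacks (3,5) (4,4) (1,5) (0,4) (3,1) (4,2) (1,1) (0,2)
  WR@(4,2): attacks (4,3) (4,1) (4,0) (5,2) (3,2) (2,2) (1,2) (0,2) [ray(0,1) blocked at (4,3)]
  WN@(4,3): attacks (5,5) (3,5) (2,4) (5,1) (3,1) (2,2)
  WR@(5,0): attacks (5,1) (5,2) (5,3) (5,4) (5,5) (4,0) (3,0) (2,0) (1,0) (0,0)
Union (25 distinct): (0,0) (0,2) (0,4) (1,0) (1,1) (1,2) (1,5) (2,0) (2,2) (2,4) (3,0) (3,1) (3,2) (3,3) (3,5) (4,0) (4,1) (4,2) (4,3) (4,4) (5,1) (5,2) (5,3) (5,4) (5,5)

Answer: 25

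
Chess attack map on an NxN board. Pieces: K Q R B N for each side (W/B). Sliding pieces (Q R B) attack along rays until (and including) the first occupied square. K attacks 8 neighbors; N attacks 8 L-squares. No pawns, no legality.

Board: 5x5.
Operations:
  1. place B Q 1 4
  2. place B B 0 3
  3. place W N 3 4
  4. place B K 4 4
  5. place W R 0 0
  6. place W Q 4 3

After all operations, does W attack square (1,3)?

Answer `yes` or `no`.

Answer: yes

Derivation:
Op 1: place BQ@(1,4)
Op 2: place BB@(0,3)
Op 3: place WN@(3,4)
Op 4: place BK@(4,4)
Op 5: place WR@(0,0)
Op 6: place WQ@(4,3)
Per-piece attacks for W:
  WR@(0,0): attacks (0,1) (0,2) (0,3) (1,0) (2,0) (3,0) (4,0) [ray(0,1) blocked at (0,3)]
  WN@(3,4): attacks (4,2) (2,2) (1,3)
  WQ@(4,3): attacks (4,4) (4,2) (4,1) (4,0) (3,3) (2,3) (1,3) (0,3) (3,4) (3,2) (2,1) (1,0) [ray(0,1) blocked at (4,4); ray(-1,0) blocked at (0,3); ray(-1,1) blocked at (3,4)]
W attacks (1,3): yes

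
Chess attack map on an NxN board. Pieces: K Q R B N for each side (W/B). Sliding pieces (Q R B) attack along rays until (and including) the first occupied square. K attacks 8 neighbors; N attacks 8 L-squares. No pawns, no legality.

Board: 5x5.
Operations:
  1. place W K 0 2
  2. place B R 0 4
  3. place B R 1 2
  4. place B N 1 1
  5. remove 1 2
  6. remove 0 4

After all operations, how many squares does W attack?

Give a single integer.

Op 1: place WK@(0,2)
Op 2: place BR@(0,4)
Op 3: place BR@(1,2)
Op 4: place BN@(1,1)
Op 5: remove (1,2)
Op 6: remove (0,4)
Per-piece attacks for W:
  WK@(0,2): attacks (0,3) (0,1) (1,2) (1,3) (1,1)
Union (5 distinct): (0,1) (0,3) (1,1) (1,2) (1,3)

Answer: 5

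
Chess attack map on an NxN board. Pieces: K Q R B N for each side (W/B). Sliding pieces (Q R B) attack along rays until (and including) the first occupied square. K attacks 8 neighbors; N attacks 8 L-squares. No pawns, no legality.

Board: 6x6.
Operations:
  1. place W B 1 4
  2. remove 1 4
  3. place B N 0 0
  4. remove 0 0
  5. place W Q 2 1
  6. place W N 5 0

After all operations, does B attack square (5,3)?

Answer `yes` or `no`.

Answer: no

Derivation:
Op 1: place WB@(1,4)
Op 2: remove (1,4)
Op 3: place BN@(0,0)
Op 4: remove (0,0)
Op 5: place WQ@(2,1)
Op 6: place WN@(5,0)
Per-piece attacks for B:
B attacks (5,3): no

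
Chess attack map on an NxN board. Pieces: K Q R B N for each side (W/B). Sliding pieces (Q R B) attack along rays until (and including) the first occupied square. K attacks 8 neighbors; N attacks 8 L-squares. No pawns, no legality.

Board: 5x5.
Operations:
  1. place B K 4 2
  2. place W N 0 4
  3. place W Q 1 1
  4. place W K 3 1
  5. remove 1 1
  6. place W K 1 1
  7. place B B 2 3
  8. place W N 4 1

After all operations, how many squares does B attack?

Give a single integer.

Op 1: place BK@(4,2)
Op 2: place WN@(0,4)
Op 3: place WQ@(1,1)
Op 4: place WK@(3,1)
Op 5: remove (1,1)
Op 6: place WK@(1,1)
Op 7: place BB@(2,3)
Op 8: place WN@(4,1)
Per-piece attacks for B:
  BB@(2,3): attacks (3,4) (3,2) (4,1) (1,4) (1,2) (0,1) [ray(1,-1) blocked at (4,1)]
  BK@(4,2): attacks (4,3) (4,1) (3,2) (3,3) (3,1)
Union (9 distinct): (0,1) (1,2) (1,4) (3,1) (3,2) (3,3) (3,4) (4,1) (4,3)

Answer: 9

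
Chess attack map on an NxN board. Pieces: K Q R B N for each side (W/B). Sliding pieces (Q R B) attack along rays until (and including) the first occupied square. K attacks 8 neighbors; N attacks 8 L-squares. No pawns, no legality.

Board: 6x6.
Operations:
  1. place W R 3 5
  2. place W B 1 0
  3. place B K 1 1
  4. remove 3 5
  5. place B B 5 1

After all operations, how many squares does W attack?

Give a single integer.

Op 1: place WR@(3,5)
Op 2: place WB@(1,0)
Op 3: place BK@(1,1)
Op 4: remove (3,5)
Op 5: place BB@(5,1)
Per-piece attacks for W:
  WB@(1,0): attacks (2,1) (3,2) (4,3) (5,4) (0,1)
Union (5 distinct): (0,1) (2,1) (3,2) (4,3) (5,4)

Answer: 5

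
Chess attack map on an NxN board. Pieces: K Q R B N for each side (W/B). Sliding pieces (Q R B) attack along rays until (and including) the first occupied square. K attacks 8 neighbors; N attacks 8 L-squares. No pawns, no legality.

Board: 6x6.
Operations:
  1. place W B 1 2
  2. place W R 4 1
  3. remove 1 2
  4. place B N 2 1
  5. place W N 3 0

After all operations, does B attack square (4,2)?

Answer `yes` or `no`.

Op 1: place WB@(1,2)
Op 2: place WR@(4,1)
Op 3: remove (1,2)
Op 4: place BN@(2,1)
Op 5: place WN@(3,0)
Per-piece attacks for B:
  BN@(2,1): attacks (3,3) (4,2) (1,3) (0,2) (4,0) (0,0)
B attacks (4,2): yes

Answer: yes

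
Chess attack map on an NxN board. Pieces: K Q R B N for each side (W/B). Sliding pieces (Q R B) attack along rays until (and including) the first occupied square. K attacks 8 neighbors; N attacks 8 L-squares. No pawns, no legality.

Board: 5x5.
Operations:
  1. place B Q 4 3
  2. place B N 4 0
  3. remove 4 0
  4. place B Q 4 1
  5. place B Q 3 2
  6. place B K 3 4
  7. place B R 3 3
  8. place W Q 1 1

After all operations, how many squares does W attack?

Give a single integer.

Answer: 13

Derivation:
Op 1: place BQ@(4,3)
Op 2: place BN@(4,0)
Op 3: remove (4,0)
Op 4: place BQ@(4,1)
Op 5: place BQ@(3,2)
Op 6: place BK@(3,4)
Op 7: place BR@(3,3)
Op 8: place WQ@(1,1)
Per-piece attacks for W:
  WQ@(1,1): attacks (1,2) (1,3) (1,4) (1,0) (2,1) (3,1) (4,1) (0,1) (2,2) (3,3) (2,0) (0,2) (0,0) [ray(1,0) blocked at (4,1); ray(1,1) blocked at (3,3)]
Union (13 distinct): (0,0) (0,1) (0,2) (1,0) (1,2) (1,3) (1,4) (2,0) (2,1) (2,2) (3,1) (3,3) (4,1)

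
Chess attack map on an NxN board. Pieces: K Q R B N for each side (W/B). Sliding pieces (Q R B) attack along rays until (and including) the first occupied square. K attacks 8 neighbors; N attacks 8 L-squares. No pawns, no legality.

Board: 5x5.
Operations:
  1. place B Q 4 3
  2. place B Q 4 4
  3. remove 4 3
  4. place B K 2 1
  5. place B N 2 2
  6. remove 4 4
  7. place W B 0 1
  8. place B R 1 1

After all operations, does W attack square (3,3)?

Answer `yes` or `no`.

Answer: no

Derivation:
Op 1: place BQ@(4,3)
Op 2: place BQ@(4,4)
Op 3: remove (4,3)
Op 4: place BK@(2,1)
Op 5: place BN@(2,2)
Op 6: remove (4,4)
Op 7: place WB@(0,1)
Op 8: place BR@(1,1)
Per-piece attacks for W:
  WB@(0,1): attacks (1,2) (2,3) (3,4) (1,0)
W attacks (3,3): no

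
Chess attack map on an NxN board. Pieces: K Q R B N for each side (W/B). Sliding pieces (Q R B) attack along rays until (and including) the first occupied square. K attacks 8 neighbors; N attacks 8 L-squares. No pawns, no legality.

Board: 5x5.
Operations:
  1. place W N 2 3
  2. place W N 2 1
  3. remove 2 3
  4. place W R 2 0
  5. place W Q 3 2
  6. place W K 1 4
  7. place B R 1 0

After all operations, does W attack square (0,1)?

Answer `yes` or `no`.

Answer: no

Derivation:
Op 1: place WN@(2,3)
Op 2: place WN@(2,1)
Op 3: remove (2,3)
Op 4: place WR@(2,0)
Op 5: place WQ@(3,2)
Op 6: place WK@(1,4)
Op 7: place BR@(1,0)
Per-piece attacks for W:
  WK@(1,4): attacks (1,3) (2,4) (0,4) (2,3) (0,3)
  WR@(2,0): attacks (2,1) (3,0) (4,0) (1,0) [ray(0,1) blocked at (2,1); ray(-1,0) blocked at (1,0)]
  WN@(2,1): attacks (3,3) (4,2) (1,3) (0,2) (4,0) (0,0)
  WQ@(3,2): attacks (3,3) (3,4) (3,1) (3,0) (4,2) (2,2) (1,2) (0,2) (4,3) (4,1) (2,3) (1,4) (2,1) [ray(-1,1) blocked at (1,4); ray(-1,-1) blocked at (2,1)]
W attacks (0,1): no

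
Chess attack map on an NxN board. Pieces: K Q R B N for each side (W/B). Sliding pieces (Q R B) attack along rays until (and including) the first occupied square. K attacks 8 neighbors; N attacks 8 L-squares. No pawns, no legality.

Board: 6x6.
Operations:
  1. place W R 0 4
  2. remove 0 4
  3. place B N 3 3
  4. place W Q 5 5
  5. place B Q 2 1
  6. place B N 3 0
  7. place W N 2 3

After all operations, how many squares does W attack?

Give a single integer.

Op 1: place WR@(0,4)
Op 2: remove (0,4)
Op 3: place BN@(3,3)
Op 4: place WQ@(5,5)
Op 5: place BQ@(2,1)
Op 6: place BN@(3,0)
Op 7: place WN@(2,3)
Per-piece attacks for W:
  WN@(2,3): attacks (3,5) (4,4) (1,5) (0,4) (3,1) (4,2) (1,1) (0,2)
  WQ@(5,5): attacks (5,4) (5,3) (5,2) (5,1) (5,0) (4,5) (3,5) (2,5) (1,5) (0,5) (4,4) (3,3) [ray(-1,-1) blocked at (3,3)]
Union (17 distinct): (0,2) (0,4) (0,5) (1,1) (1,5) (2,5) (3,1) (3,3) (3,5) (4,2) (4,4) (4,5) (5,0) (5,1) (5,2) (5,3) (5,4)

Answer: 17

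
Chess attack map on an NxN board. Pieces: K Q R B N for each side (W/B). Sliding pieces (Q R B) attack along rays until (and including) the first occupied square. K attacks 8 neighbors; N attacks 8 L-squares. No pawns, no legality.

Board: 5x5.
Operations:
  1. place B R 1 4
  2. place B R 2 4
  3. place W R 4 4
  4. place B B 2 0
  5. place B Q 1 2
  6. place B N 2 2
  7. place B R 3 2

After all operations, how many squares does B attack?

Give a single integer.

Op 1: place BR@(1,4)
Op 2: place BR@(2,4)
Op 3: place WR@(4,4)
Op 4: place BB@(2,0)
Op 5: place BQ@(1,2)
Op 6: place BN@(2,2)
Op 7: place BR@(3,2)
Per-piece attacks for B:
  BQ@(1,2): attacks (1,3) (1,4) (1,1) (1,0) (2,2) (0,2) (2,3) (3,4) (2,1) (3,0) (0,3) (0,1) [ray(0,1) blocked at (1,4); ray(1,0) blocked at (2,2)]
  BR@(1,4): attacks (1,3) (1,2) (2,4) (0,4) [ray(0,-1) blocked at (1,2); ray(1,0) blocked at (2,4)]
  BB@(2,0): attacks (3,1) (4,2) (1,1) (0,2)
  BN@(2,2): attacks (3,4) (4,3) (1,4) (0,3) (3,0) (4,1) (1,0) (0,1)
  BR@(2,4): attacks (2,3) (2,2) (3,4) (4,4) (1,4) [ray(0,-1) blocked at (2,2); ray(1,0) blocked at (4,4); ray(-1,0) blocked at (1,4)]
  BR@(3,2): attacks (3,3) (3,4) (3,1) (3,0) (4,2) (2,2) [ray(-1,0) blocked at (2,2)]
Union (21 distinct): (0,1) (0,2) (0,3) (0,4) (1,0) (1,1) (1,2) (1,3) (1,4) (2,1) (2,2) (2,3) (2,4) (3,0) (3,1) (3,3) (3,4) (4,1) (4,2) (4,3) (4,4)

Answer: 21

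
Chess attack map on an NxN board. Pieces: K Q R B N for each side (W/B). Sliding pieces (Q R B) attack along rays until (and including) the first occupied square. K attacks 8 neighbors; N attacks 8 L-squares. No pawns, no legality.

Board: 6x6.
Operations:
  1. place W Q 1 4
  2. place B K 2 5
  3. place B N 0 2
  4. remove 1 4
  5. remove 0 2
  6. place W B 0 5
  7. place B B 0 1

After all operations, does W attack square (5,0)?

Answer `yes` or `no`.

Answer: yes

Derivation:
Op 1: place WQ@(1,4)
Op 2: place BK@(2,5)
Op 3: place BN@(0,2)
Op 4: remove (1,4)
Op 5: remove (0,2)
Op 6: place WB@(0,5)
Op 7: place BB@(0,1)
Per-piece attacks for W:
  WB@(0,5): attacks (1,4) (2,3) (3,2) (4,1) (5,0)
W attacks (5,0): yes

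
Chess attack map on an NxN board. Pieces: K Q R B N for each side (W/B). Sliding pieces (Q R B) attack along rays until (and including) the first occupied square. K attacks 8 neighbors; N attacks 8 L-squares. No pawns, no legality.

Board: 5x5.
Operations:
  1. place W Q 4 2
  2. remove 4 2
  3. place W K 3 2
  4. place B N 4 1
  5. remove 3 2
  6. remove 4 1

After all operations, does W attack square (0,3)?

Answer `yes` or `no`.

Op 1: place WQ@(4,2)
Op 2: remove (4,2)
Op 3: place WK@(3,2)
Op 4: place BN@(4,1)
Op 5: remove (3,2)
Op 6: remove (4,1)
Per-piece attacks for W:
W attacks (0,3): no

Answer: no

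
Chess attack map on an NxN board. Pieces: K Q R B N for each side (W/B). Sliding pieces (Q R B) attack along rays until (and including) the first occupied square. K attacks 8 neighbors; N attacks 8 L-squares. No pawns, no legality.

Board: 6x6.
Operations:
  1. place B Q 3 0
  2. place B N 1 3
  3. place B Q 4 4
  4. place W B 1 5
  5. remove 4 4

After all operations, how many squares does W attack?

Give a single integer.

Op 1: place BQ@(3,0)
Op 2: place BN@(1,3)
Op 3: place BQ@(4,4)
Op 4: place WB@(1,5)
Op 5: remove (4,4)
Per-piece attacks for W:
  WB@(1,5): attacks (2,4) (3,3) (4,2) (5,1) (0,4)
Union (5 distinct): (0,4) (2,4) (3,3) (4,2) (5,1)

Answer: 5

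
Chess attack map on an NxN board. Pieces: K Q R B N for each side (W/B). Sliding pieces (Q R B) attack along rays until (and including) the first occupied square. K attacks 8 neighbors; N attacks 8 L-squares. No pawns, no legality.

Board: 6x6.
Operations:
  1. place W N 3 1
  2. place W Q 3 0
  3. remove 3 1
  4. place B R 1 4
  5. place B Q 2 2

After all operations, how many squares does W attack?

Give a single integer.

Op 1: place WN@(3,1)
Op 2: place WQ@(3,0)
Op 3: remove (3,1)
Op 4: place BR@(1,4)
Op 5: place BQ@(2,2)
Per-piece attacks for W:
  WQ@(3,0): attacks (3,1) (3,2) (3,3) (3,4) (3,5) (4,0) (5,0) (2,0) (1,0) (0,0) (4,1) (5,2) (2,1) (1,2) (0,3)
Union (15 distinct): (0,0) (0,3) (1,0) (1,2) (2,0) (2,1) (3,1) (3,2) (3,3) (3,4) (3,5) (4,0) (4,1) (5,0) (5,2)

Answer: 15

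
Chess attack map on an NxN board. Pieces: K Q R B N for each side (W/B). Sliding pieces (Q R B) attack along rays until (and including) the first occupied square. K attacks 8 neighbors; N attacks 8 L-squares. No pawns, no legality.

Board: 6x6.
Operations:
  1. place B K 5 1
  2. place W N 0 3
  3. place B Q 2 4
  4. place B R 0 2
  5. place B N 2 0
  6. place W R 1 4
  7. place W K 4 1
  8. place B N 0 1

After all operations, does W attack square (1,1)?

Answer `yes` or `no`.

Op 1: place BK@(5,1)
Op 2: place WN@(0,3)
Op 3: place BQ@(2,4)
Op 4: place BR@(0,2)
Op 5: place BN@(2,0)
Op 6: place WR@(1,4)
Op 7: place WK@(4,1)
Op 8: place BN@(0,1)
Per-piece attacks for W:
  WN@(0,3): attacks (1,5) (2,4) (1,1) (2,2)
  WR@(1,4): attacks (1,5) (1,3) (1,2) (1,1) (1,0) (2,4) (0,4) [ray(1,0) blocked at (2,4)]
  WK@(4,1): attacks (4,2) (4,0) (5,1) (3,1) (5,2) (5,0) (3,2) (3,0)
W attacks (1,1): yes

Answer: yes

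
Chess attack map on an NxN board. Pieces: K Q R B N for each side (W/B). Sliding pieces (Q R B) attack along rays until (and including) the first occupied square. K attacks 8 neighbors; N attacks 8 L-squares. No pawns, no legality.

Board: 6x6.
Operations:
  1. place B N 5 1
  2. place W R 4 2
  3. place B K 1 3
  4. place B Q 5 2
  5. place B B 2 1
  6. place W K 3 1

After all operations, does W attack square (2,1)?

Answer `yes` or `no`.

Op 1: place BN@(5,1)
Op 2: place WR@(4,2)
Op 3: place BK@(1,3)
Op 4: place BQ@(5,2)
Op 5: place BB@(2,1)
Op 6: place WK@(3,1)
Per-piece attacks for W:
  WK@(3,1): attacks (3,2) (3,0) (4,1) (2,1) (4,2) (4,0) (2,2) (2,0)
  WR@(4,2): attacks (4,3) (4,4) (4,5) (4,1) (4,0) (5,2) (3,2) (2,2) (1,2) (0,2) [ray(1,0) blocked at (5,2)]
W attacks (2,1): yes

Answer: yes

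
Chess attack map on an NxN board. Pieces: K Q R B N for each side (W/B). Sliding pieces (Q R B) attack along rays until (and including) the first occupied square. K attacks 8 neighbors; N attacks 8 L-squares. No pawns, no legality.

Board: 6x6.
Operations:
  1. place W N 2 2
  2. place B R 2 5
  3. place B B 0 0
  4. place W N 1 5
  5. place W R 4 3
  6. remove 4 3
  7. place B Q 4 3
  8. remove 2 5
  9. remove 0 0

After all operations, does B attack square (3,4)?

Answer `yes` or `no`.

Op 1: place WN@(2,2)
Op 2: place BR@(2,5)
Op 3: place BB@(0,0)
Op 4: place WN@(1,5)
Op 5: place WR@(4,3)
Op 6: remove (4,3)
Op 7: place BQ@(4,3)
Op 8: remove (2,5)
Op 9: remove (0,0)
Per-piece attacks for B:
  BQ@(4,3): attacks (4,4) (4,5) (4,2) (4,1) (4,0) (5,3) (3,3) (2,3) (1,3) (0,3) (5,4) (5,2) (3,4) (2,5) (3,2) (2,1) (1,0)
B attacks (3,4): yes

Answer: yes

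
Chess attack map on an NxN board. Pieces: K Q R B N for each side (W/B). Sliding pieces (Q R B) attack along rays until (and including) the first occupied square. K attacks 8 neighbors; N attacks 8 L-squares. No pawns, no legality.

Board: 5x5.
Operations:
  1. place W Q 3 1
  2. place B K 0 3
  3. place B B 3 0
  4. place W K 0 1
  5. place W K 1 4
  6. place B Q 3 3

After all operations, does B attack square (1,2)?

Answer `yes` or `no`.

Op 1: place WQ@(3,1)
Op 2: place BK@(0,3)
Op 3: place BB@(3,0)
Op 4: place WK@(0,1)
Op 5: place WK@(1,4)
Op 6: place BQ@(3,3)
Per-piece attacks for B:
  BK@(0,3): attacks (0,4) (0,2) (1,3) (1,4) (1,2)
  BB@(3,0): attacks (4,1) (2,1) (1,2) (0,3) [ray(-1,1) blocked at (0,3)]
  BQ@(3,3): attacks (3,4) (3,2) (3,1) (4,3) (2,3) (1,3) (0,3) (4,4) (4,2) (2,4) (2,2) (1,1) (0,0) [ray(0,-1) blocked at (3,1); ray(-1,0) blocked at (0,3)]
B attacks (1,2): yes

Answer: yes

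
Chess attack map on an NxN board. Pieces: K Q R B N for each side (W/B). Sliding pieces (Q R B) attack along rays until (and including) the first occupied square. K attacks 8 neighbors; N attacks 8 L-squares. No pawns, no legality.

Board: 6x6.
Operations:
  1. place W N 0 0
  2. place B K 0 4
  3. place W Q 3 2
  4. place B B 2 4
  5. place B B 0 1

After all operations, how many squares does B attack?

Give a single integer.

Answer: 15

Derivation:
Op 1: place WN@(0,0)
Op 2: place BK@(0,4)
Op 3: place WQ@(3,2)
Op 4: place BB@(2,4)
Op 5: place BB@(0,1)
Per-piece attacks for B:
  BB@(0,1): attacks (1,2) (2,3) (3,4) (4,5) (1,0)
  BK@(0,4): attacks (0,5) (0,3) (1,4) (1,5) (1,3)
  BB@(2,4): attacks (3,5) (3,3) (4,2) (5,1) (1,5) (1,3) (0,2)
Union (15 distinct): (0,2) (0,3) (0,5) (1,0) (1,2) (1,3) (1,4) (1,5) (2,3) (3,3) (3,4) (3,5) (4,2) (4,5) (5,1)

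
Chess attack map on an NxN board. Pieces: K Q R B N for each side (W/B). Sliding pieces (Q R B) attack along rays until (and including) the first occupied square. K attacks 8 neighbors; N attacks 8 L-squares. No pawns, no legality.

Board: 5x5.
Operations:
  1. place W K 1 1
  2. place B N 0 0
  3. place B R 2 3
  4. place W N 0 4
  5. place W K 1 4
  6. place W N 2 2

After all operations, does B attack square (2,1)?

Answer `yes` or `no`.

Answer: yes

Derivation:
Op 1: place WK@(1,1)
Op 2: place BN@(0,0)
Op 3: place BR@(2,3)
Op 4: place WN@(0,4)
Op 5: place WK@(1,4)
Op 6: place WN@(2,2)
Per-piece attacks for B:
  BN@(0,0): attacks (1,2) (2,1)
  BR@(2,3): attacks (2,4) (2,2) (3,3) (4,3) (1,3) (0,3) [ray(0,-1) blocked at (2,2)]
B attacks (2,1): yes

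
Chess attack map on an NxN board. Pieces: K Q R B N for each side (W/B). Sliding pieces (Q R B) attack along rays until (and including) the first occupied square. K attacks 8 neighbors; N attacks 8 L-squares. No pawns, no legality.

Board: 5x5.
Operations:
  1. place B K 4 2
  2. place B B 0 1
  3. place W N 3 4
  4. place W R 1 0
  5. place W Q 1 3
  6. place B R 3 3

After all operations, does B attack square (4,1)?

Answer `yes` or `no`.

Answer: yes

Derivation:
Op 1: place BK@(4,2)
Op 2: place BB@(0,1)
Op 3: place WN@(3,4)
Op 4: place WR@(1,0)
Op 5: place WQ@(1,3)
Op 6: place BR@(3,3)
Per-piece attacks for B:
  BB@(0,1): attacks (1,2) (2,3) (3,4) (1,0) [ray(1,1) blocked at (3,4); ray(1,-1) blocked at (1,0)]
  BR@(3,3): attacks (3,4) (3,2) (3,1) (3,0) (4,3) (2,3) (1,3) [ray(0,1) blocked at (3,4); ray(-1,0) blocked at (1,3)]
  BK@(4,2): attacks (4,3) (4,1) (3,2) (3,3) (3,1)
B attacks (4,1): yes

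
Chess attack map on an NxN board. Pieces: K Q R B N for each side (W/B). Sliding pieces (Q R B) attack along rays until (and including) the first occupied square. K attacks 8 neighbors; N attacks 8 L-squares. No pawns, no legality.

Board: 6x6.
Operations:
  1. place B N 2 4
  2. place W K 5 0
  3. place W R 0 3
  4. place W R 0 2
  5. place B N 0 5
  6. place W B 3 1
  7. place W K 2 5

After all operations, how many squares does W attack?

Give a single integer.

Op 1: place BN@(2,4)
Op 2: place WK@(5,0)
Op 3: place WR@(0,3)
Op 4: place WR@(0,2)
Op 5: place BN@(0,5)
Op 6: place WB@(3,1)
Op 7: place WK@(2,5)
Per-piece attacks for W:
  WR@(0,2): attacks (0,3) (0,1) (0,0) (1,2) (2,2) (3,2) (4,2) (5,2) [ray(0,1) blocked at (0,3)]
  WR@(0,3): attacks (0,4) (0,5) (0,2) (1,3) (2,3) (3,3) (4,3) (5,3) [ray(0,1) blocked at (0,5); ray(0,-1) blocked at (0,2)]
  WK@(2,5): attacks (2,4) (3,5) (1,5) (3,4) (1,4)
  WB@(3,1): attacks (4,2) (5,3) (4,0) (2,2) (1,3) (0,4) (2,0)
  WK@(5,0): attacks (5,1) (4,0) (4,1)
Union (25 distinct): (0,0) (0,1) (0,2) (0,3) (0,4) (0,5) (1,2) (1,3) (1,4) (1,5) (2,0) (2,2) (2,3) (2,4) (3,2) (3,3) (3,4) (3,5) (4,0) (4,1) (4,2) (4,3) (5,1) (5,2) (5,3)

Answer: 25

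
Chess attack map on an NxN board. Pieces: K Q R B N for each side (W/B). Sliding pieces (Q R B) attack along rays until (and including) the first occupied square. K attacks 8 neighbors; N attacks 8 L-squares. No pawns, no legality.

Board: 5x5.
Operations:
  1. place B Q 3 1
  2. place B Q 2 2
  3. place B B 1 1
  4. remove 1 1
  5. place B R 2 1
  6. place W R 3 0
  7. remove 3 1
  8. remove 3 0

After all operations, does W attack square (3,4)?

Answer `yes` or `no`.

Op 1: place BQ@(3,1)
Op 2: place BQ@(2,2)
Op 3: place BB@(1,1)
Op 4: remove (1,1)
Op 5: place BR@(2,1)
Op 6: place WR@(3,0)
Op 7: remove (3,1)
Op 8: remove (3,0)
Per-piece attacks for W:
W attacks (3,4): no

Answer: no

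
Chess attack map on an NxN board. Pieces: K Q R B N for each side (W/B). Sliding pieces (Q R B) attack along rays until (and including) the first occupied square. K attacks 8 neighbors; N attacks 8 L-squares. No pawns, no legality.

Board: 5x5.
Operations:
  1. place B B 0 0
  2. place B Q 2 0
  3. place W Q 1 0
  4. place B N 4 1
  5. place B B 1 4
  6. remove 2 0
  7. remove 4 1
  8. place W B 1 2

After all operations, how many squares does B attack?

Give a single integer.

Answer: 8

Derivation:
Op 1: place BB@(0,0)
Op 2: place BQ@(2,0)
Op 3: place WQ@(1,0)
Op 4: place BN@(4,1)
Op 5: place BB@(1,4)
Op 6: remove (2,0)
Op 7: remove (4,1)
Op 8: place WB@(1,2)
Per-piece attacks for B:
  BB@(0,0): attacks (1,1) (2,2) (3,3) (4,4)
  BB@(1,4): attacks (2,3) (3,2) (4,1) (0,3)
Union (8 distinct): (0,3) (1,1) (2,2) (2,3) (3,2) (3,3) (4,1) (4,4)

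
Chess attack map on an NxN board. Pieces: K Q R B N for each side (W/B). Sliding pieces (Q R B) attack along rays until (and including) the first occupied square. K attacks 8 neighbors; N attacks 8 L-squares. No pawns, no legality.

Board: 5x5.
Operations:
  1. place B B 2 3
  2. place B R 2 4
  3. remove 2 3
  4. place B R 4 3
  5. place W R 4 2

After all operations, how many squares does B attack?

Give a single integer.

Answer: 12

Derivation:
Op 1: place BB@(2,3)
Op 2: place BR@(2,4)
Op 3: remove (2,3)
Op 4: place BR@(4,3)
Op 5: place WR@(4,2)
Per-piece attacks for B:
  BR@(2,4): attacks (2,3) (2,2) (2,1) (2,0) (3,4) (4,4) (1,4) (0,4)
  BR@(4,3): attacks (4,4) (4,2) (3,3) (2,3) (1,3) (0,3) [ray(0,-1) blocked at (4,2)]
Union (12 distinct): (0,3) (0,4) (1,3) (1,4) (2,0) (2,1) (2,2) (2,3) (3,3) (3,4) (4,2) (4,4)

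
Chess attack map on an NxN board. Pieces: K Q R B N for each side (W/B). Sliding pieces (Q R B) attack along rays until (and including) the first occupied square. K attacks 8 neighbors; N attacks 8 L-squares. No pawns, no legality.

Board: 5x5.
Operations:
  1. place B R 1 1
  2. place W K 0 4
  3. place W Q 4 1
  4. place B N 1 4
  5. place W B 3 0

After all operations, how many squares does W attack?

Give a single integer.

Answer: 15

Derivation:
Op 1: place BR@(1,1)
Op 2: place WK@(0,4)
Op 3: place WQ@(4,1)
Op 4: place BN@(1,4)
Op 5: place WB@(3,0)
Per-piece attacks for W:
  WK@(0,4): attacks (0,3) (1,4) (1,3)
  WB@(3,0): attacks (4,1) (2,1) (1,2) (0,3) [ray(1,1) blocked at (4,1)]
  WQ@(4,1): attacks (4,2) (4,3) (4,4) (4,0) (3,1) (2,1) (1,1) (3,2) (2,3) (1,4) (3,0) [ray(-1,0) blocked at (1,1); ray(-1,1) blocked at (1,4); ray(-1,-1) blocked at (3,0)]
Union (15 distinct): (0,3) (1,1) (1,2) (1,3) (1,4) (2,1) (2,3) (3,0) (3,1) (3,2) (4,0) (4,1) (4,2) (4,3) (4,4)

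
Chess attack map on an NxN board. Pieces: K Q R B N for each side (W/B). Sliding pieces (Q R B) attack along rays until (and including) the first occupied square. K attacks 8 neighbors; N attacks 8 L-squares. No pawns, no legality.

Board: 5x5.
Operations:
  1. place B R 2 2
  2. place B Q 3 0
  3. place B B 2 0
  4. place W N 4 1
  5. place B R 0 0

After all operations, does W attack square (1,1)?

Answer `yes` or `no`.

Answer: no

Derivation:
Op 1: place BR@(2,2)
Op 2: place BQ@(3,0)
Op 3: place BB@(2,0)
Op 4: place WN@(4,1)
Op 5: place BR@(0,0)
Per-piece attacks for W:
  WN@(4,1): attacks (3,3) (2,2) (2,0)
W attacks (1,1): no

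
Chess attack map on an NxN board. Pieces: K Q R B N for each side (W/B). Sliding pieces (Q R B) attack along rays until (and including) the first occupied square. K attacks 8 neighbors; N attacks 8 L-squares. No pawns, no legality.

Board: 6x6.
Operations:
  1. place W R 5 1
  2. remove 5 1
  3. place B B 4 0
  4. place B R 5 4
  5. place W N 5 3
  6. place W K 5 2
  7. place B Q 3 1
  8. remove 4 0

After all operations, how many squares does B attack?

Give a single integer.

Op 1: place WR@(5,1)
Op 2: remove (5,1)
Op 3: place BB@(4,0)
Op 4: place BR@(5,4)
Op 5: place WN@(5,3)
Op 6: place WK@(5,2)
Op 7: place BQ@(3,1)
Op 8: remove (4,0)
Per-piece attacks for B:
  BQ@(3,1): attacks (3,2) (3,3) (3,4) (3,5) (3,0) (4,1) (5,1) (2,1) (1,1) (0,1) (4,2) (5,3) (4,0) (2,2) (1,3) (0,4) (2,0) [ray(1,1) blocked at (5,3)]
  BR@(5,4): attacks (5,5) (5,3) (4,4) (3,4) (2,4) (1,4) (0,4) [ray(0,-1) blocked at (5,3)]
Union (21 distinct): (0,1) (0,4) (1,1) (1,3) (1,4) (2,0) (2,1) (2,2) (2,4) (3,0) (3,2) (3,3) (3,4) (3,5) (4,0) (4,1) (4,2) (4,4) (5,1) (5,3) (5,5)

Answer: 21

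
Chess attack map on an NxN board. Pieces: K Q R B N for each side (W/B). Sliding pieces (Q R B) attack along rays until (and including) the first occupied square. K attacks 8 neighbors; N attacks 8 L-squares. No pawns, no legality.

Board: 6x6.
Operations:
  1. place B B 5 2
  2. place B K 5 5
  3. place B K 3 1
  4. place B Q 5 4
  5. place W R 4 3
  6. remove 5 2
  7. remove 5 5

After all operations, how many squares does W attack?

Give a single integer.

Op 1: place BB@(5,2)
Op 2: place BK@(5,5)
Op 3: place BK@(3,1)
Op 4: place BQ@(5,4)
Op 5: place WR@(4,3)
Op 6: remove (5,2)
Op 7: remove (5,5)
Per-piece attacks for W:
  WR@(4,3): attacks (4,4) (4,5) (4,2) (4,1) (4,0) (5,3) (3,3) (2,3) (1,3) (0,3)
Union (10 distinct): (0,3) (1,3) (2,3) (3,3) (4,0) (4,1) (4,2) (4,4) (4,5) (5,3)

Answer: 10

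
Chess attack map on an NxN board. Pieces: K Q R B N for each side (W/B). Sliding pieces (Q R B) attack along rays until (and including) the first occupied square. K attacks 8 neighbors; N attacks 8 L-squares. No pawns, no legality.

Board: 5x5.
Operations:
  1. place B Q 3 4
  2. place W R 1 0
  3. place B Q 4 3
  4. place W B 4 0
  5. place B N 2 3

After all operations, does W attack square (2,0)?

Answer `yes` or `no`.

Answer: yes

Derivation:
Op 1: place BQ@(3,4)
Op 2: place WR@(1,0)
Op 3: place BQ@(4,3)
Op 4: place WB@(4,0)
Op 5: place BN@(2,3)
Per-piece attacks for W:
  WR@(1,0): attacks (1,1) (1,2) (1,3) (1,4) (2,0) (3,0) (4,0) (0,0) [ray(1,0) blocked at (4,0)]
  WB@(4,0): attacks (3,1) (2,2) (1,3) (0,4)
W attacks (2,0): yes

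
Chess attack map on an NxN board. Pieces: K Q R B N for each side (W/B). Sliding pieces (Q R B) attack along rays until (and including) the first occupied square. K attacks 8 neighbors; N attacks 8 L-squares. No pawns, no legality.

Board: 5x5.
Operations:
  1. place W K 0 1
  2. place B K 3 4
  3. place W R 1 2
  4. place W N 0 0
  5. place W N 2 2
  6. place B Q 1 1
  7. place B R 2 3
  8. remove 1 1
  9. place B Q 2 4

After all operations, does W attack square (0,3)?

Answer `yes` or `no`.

Answer: yes

Derivation:
Op 1: place WK@(0,1)
Op 2: place BK@(3,4)
Op 3: place WR@(1,2)
Op 4: place WN@(0,0)
Op 5: place WN@(2,2)
Op 6: place BQ@(1,1)
Op 7: place BR@(2,3)
Op 8: remove (1,1)
Op 9: place BQ@(2,4)
Per-piece attacks for W:
  WN@(0,0): attacks (1,2) (2,1)
  WK@(0,1): attacks (0,2) (0,0) (1,1) (1,2) (1,0)
  WR@(1,2): attacks (1,3) (1,4) (1,1) (1,0) (2,2) (0,2) [ray(1,0) blocked at (2,2)]
  WN@(2,2): attacks (3,4) (4,3) (1,4) (0,3) (3,0) (4,1) (1,0) (0,1)
W attacks (0,3): yes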